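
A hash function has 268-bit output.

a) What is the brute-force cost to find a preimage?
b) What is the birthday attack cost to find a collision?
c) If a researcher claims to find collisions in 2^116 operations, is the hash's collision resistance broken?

Step 1: Preimage resistance requires brute-force of 2^268 operations.
Step 2: Collision resistance (birthday bound) = 2^(268/2) = 2^134.
Step 3: The claimed attack costs 2^116 operations.
Step 4: Since 2^116 < 2^134, the claimed attack beats the generic birthday bound, so collision resistance is broken.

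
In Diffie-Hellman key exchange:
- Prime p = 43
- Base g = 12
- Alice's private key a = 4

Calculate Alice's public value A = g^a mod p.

Step 1: A = g^a mod p = 12^4 mod 43.
  12^1 mod 43 = 12
  12^2 mod 43 = (12 * 12) mod 43 = 15
  12^3 mod 43 = (15 * 12) mod 43 = 8
  12^4 mod 43 = (8 * 12) mod 43 = 10
Result: A = 10.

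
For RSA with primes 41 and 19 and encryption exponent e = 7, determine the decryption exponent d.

Step 1: n = 41 * 19 = 779.
Step 2: phi(n) = 40 * 18 = 720.
Step 3: Find d such that 7 * d = 1 (mod 720).
Step 4: d = 7^(-1) mod 720 = 103.
Verification: 7 * 103 = 721 = 1 * 720 + 1.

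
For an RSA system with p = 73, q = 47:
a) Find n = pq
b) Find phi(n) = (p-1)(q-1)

Step 1: n = p * q = 73 * 47 = 3431.
Step 2: phi(n) = (p-1)(q-1) = 72 * 46 = 3312.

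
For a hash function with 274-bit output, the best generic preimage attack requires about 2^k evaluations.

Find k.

Step 1: The hash has a 274-bit output.
Step 2: Preimage resistance means: given a digest h(x), it should be infeasible to find any input that hashes to it.
With a 274-bit output there are 2^274 possible digests, so a generic brute-force preimage search costs about 2^274 evaluations.
Step 3: Security level = 274 bits.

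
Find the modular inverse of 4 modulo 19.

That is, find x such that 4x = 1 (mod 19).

Step 1: We need x such that 4 * x = 1 (mod 19).
Step 2: Using the extended Euclidean algorithm or trial:
  4 * 5 = 20 = 1 * 19 + 1.
Step 3: Since 20 mod 19 = 1, the inverse is x = 5.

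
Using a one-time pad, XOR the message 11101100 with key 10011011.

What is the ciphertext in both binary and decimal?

Step 1: Write out the XOR operation bit by bit:
  Message: 11101100
  Key:     10011011
  XOR:     01110111
Step 2: Convert to decimal: 01110111 = 119.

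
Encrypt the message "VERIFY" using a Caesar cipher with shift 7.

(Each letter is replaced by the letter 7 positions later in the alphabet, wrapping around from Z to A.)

Step 1: For each letter, shift forward by 7 positions (mod 26).
  V (position 21) -> position (21+7) mod 26 = 2 -> C
  E (position 4) -> position (4+7) mod 26 = 11 -> L
  R (position 17) -> position (17+7) mod 26 = 24 -> Y
  I (position 8) -> position (8+7) mod 26 = 15 -> P
  F (position 5) -> position (5+7) mod 26 = 12 -> M
  Y (position 24) -> position (24+7) mod 26 = 5 -> F
Result: CLYPMF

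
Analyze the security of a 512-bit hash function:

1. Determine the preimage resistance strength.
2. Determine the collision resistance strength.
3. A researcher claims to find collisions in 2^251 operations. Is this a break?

Step 1: Preimage resistance requires brute-force of 2^512 operations.
Step 2: Collision resistance (birthday bound) = 2^(512/2) = 2^256.
Step 3: The claimed attack costs 2^251 operations.
Step 4: Since 2^251 < 2^256, the claimed attack beats the generic birthday bound, so collision resistance is broken.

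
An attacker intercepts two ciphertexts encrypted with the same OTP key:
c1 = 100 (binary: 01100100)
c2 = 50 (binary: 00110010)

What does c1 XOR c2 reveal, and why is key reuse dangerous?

Step 1: c1 XOR c2 = (m1 XOR k) XOR (m2 XOR k).
Step 2: By XOR associativity/commutativity: = m1 XOR m2 XOR k XOR k = m1 XOR m2.
Step 3: 01100100 XOR 00110010 = 01010110 = 86.
Step 4: The key cancels out! An attacker learns m1 XOR m2 = 86, revealing the relationship between plaintexts.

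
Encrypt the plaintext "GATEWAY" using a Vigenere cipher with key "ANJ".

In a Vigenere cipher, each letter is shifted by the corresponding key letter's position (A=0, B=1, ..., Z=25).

Step 1: Repeat key to match plaintext length:
  Plaintext: GATEWAY
  Key:       ANJANJA
Step 2: Encrypt each letter:
  G(6) + A(0) = (6+0) mod 26 = 6 = G
  A(0) + N(13) = (0+13) mod 26 = 13 = N
  T(19) + J(9) = (19+9) mod 26 = 2 = C
  E(4) + A(0) = (4+0) mod 26 = 4 = E
  W(22) + N(13) = (22+13) mod 26 = 9 = J
  A(0) + J(9) = (0+9) mod 26 = 9 = J
  Y(24) + A(0) = (24+0) mod 26 = 24 = Y
Ciphertext: GNCEJJY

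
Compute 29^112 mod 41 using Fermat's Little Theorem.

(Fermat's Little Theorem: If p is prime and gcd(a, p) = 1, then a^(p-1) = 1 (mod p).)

Step 1: Since 41 is prime, by Fermat's Little Theorem: 29^40 = 1 (mod 41).
Step 2: Reduce exponent: 112 mod 40 = 32.
Step 3: So 29^112 = 29^32 (mod 41).
Step 4: 29^32 mod 41 = 16.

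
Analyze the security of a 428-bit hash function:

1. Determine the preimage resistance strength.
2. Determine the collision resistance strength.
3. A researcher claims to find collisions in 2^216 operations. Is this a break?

Step 1: Preimage resistance requires brute-force of 2^428 operations.
Step 2: Collision resistance (birthday bound) = 2^(428/2) = 2^214.
Step 3: The claimed attack costs 2^216 operations.
Step 4: Since 2^216 >= 2^214, the claimed attack is no faster than the generic birthday attack, so this does not break collision resistance.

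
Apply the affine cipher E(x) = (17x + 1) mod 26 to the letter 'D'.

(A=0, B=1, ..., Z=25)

Step 1: Convert 'D' to number: x = 3.
Step 2: E(3) = (17 * 3 + 1) mod 26 = 52 mod 26 = 0.
Step 3: Convert 0 back to letter: A.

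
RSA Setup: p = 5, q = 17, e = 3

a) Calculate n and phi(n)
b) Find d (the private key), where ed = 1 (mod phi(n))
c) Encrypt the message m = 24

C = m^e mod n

Step 1: n = 5 * 17 = 85.
Step 2: phi(n) = (5-1)(17-1) = 4 * 16 = 64.
Step 3: Find d = 3^(-1) mod 64 = 43.
  Verify: 3 * 43 = 129 = 1 (mod 64).
Step 4: C = 24^3 mod 85 = 54.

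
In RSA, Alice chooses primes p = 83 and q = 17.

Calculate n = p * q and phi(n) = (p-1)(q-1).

Step 1: n = p * q = 83 * 17 = 1411.
Step 2: phi(n) = (p-1)(q-1) = 82 * 16 = 1312.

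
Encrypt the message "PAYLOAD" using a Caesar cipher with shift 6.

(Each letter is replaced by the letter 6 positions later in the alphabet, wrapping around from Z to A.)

Step 1: For each letter, shift forward by 6 positions (mod 26).
  P (position 15) -> position (15+6) mod 26 = 21 -> V
  A (position 0) -> position (0+6) mod 26 = 6 -> G
  Y (position 24) -> position (24+6) mod 26 = 4 -> E
  L (position 11) -> position (11+6) mod 26 = 17 -> R
  O (position 14) -> position (14+6) mod 26 = 20 -> U
  A (position 0) -> position (0+6) mod 26 = 6 -> G
  D (position 3) -> position (3+6) mod 26 = 9 -> J
Result: VGERUGJ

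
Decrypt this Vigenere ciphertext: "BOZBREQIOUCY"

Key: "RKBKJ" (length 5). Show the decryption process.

Step 1: Key 'RKBKJ' has length 5. Extended key: RKBKJRKBKJRK
Step 2: Decrypt each position:
  B(1) - R(17) = 10 = K
  O(14) - K(10) = 4 = E
  Z(25) - B(1) = 24 = Y
  B(1) - K(10) = 17 = R
  R(17) - J(9) = 8 = I
  E(4) - R(17) = 13 = N
  Q(16) - K(10) = 6 = G
  I(8) - B(1) = 7 = H
  O(14) - K(10) = 4 = E
  U(20) - J(9) = 11 = L
  C(2) - R(17) = 11 = L
  Y(24) - K(10) = 14 = O
Plaintext: KEYRINGHELLO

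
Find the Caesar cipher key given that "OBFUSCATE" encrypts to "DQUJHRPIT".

Step 1: Compare first letters: O (position 14) -> D (position 3).
Step 2: Shift = (3 - 14) mod 26 = 15.
The shift value is 15.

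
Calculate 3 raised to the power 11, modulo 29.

Step 1: Compute 3^11 mod 29 step by step, reducing modulo 29 at each step.
  3^1 mod 29 = 3
  3^2 mod 29 = (3 * 3) mod 29 = 9
  3^3 mod 29 = (9 * 3) mod 29 = 27
  3^4 mod 29 = (27 * 3) mod 29 = 23
  3^5 mod 29 = (23 * 3) mod 29 = 11
  3^6 mod 29 = (11 * 3) mod 29 = 4
  3^7 mod 29 = (4 * 3) mod 29 = 12
  3^8 mod 29 = (12 * 3) mod 29 = 7
  3^9 mod 29 = (7 * 3) mod 29 = 21
  3^10 mod 29 = (21 * 3) mod 29 = 5
  3^11 mod 29 = (5 * 3) mod 29 = 15
Step 2: Result = 15.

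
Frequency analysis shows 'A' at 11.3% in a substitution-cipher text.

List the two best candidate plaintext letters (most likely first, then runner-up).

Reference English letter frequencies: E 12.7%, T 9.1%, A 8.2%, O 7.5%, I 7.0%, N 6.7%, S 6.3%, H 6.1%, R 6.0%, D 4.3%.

Step 1: Observed frequency of 'A' is 11.3%.
Step 2: Compute distances to each reference frequency and sort:
  E (12.7%): difference = 1.4% <-- BEST
  T (9.1%): difference = 2.2% <-- RUNNER-UP
  A (8.2%): difference = 3.1%
  O (7.5%): difference = 3.8%
  I (7.0%): difference = 4.3%
Step 3: Most likely is 'E' (12.7%, diff 1.4%); second most likely is 'T' (9.1%, diff 2.2%).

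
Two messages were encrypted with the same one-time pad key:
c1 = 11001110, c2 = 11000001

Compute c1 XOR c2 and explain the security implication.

Step 1: c1 XOR c2 = (m1 XOR k) XOR (m2 XOR k).
Step 2: By XOR associativity/commutativity: = m1 XOR m2 XOR k XOR k = m1 XOR m2.
Step 3: 11001110 XOR 11000001 = 00001111 = 15.
Step 4: The key cancels out! An attacker learns m1 XOR m2 = 15, revealing the relationship between plaintexts.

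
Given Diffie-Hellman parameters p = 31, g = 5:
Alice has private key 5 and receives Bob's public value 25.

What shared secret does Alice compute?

Step 1: s = B^a mod p = 25^5 mod 31.
  25^1 mod 31 = 25
  25^2 mod 31 = (25 * 25) mod 31 = 5
  25^3 mod 31 = (5 * 25) mod 31 = 1
  25^4 mod 31 = (1 * 25) mod 31 = 25
  25^5 mod 31 = (25 * 25) mod 31 = 5
Result: shared secret = 5.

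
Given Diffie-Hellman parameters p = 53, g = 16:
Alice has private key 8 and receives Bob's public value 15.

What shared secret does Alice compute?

Step 1: s = B^a mod p = 15^8 mod 53.
  15^1 mod 53 = 15
  15^2 mod 53 = (15 * 15) mod 53 = 13
  15^3 mod 53 = (13 * 15) mod 53 = 36
  15^4 mod 53 = (36 * 15) mod 53 = 10
  15^5 mod 53 = (10 * 15) mod 53 = 44
  15^6 mod 53 = (44 * 15) mod 53 = 24
  15^7 mod 53 = (24 * 15) mod 53 = 42
  15^8 mod 53 = (42 * 15) mod 53 = 47
Result: shared secret = 47.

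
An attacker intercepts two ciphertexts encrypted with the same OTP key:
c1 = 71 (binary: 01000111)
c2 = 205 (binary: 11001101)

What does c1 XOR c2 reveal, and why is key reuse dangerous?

Step 1: c1 XOR c2 = (m1 XOR k) XOR (m2 XOR k).
Step 2: By XOR associativity/commutativity: = m1 XOR m2 XOR k XOR k = m1 XOR m2.
Step 3: 01000111 XOR 11001101 = 10001010 = 138.
Step 4: The key cancels out! An attacker learns m1 XOR m2 = 138, revealing the relationship between plaintexts.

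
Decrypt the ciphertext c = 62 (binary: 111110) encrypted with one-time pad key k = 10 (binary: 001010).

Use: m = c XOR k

Step 1: XOR ciphertext with key:
  Ciphertext: 111110
  Key:        001010
  XOR:        110100
Step 2: Plaintext = 110100 = 52 in decimal.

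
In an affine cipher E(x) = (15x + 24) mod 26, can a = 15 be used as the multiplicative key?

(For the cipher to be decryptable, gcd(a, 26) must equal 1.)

Step 1: Compute gcd(15, 26).
Step 2: gcd(15, 26) = 1.
Since gcd = 1, 15 is coprime with 26, so it is a valid key.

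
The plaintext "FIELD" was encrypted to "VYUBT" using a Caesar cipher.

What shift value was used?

Step 1: Compare first letters: F (position 5) -> V (position 21).
Step 2: Shift = (21 - 5) mod 26 = 16.
The shift value is 16.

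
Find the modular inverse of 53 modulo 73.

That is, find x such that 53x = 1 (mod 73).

Step 1: We need x such that 53 * x = 1 (mod 73).
Step 2: Using the extended Euclidean algorithm or trial:
  53 * 62 = 3286 = 45 * 73 + 1.
Step 3: Since 3286 mod 73 = 1, the inverse is x = 62.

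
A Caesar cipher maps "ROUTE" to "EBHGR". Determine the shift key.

Step 1: Compare first letters: R (position 17) -> E (position 4).
Step 2: Shift = (4 - 17) mod 26 = 13.
The shift value is 13.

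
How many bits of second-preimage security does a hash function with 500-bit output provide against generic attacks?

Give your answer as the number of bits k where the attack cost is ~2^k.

Step 1: The hash has a 500-bit output.
Step 2: Second-preimage resistance means: given a specific input x, it should be infeasible to find a different y with h(y) = h(x).
With a 500-bit output, a generic search for a second preimage costs about 2^500 evaluations (each trial matches the fixed target with probability 2^-500).
Step 3: Security level = 500 bits.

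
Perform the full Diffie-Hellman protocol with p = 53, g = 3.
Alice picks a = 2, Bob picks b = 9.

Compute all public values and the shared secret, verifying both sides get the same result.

Step 1: A = g^a mod p = 3^2 mod 53 = 9.
Step 2: B = g^b mod p = 3^9 mod 53 = 20.
Step 3: Alice computes s = B^a mod p = 20^2 mod 53 = 29.
Step 4: Bob computes s = A^b mod p = 9^9 mod 53 = 29.
Both sides agree: shared secret = 29.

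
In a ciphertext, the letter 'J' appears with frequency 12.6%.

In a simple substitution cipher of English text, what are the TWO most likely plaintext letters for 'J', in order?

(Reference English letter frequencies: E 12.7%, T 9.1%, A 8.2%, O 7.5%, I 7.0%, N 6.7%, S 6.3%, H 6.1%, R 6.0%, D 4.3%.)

Step 1: Observed frequency of 'J' is 12.6%.
Step 2: Compute distances to each reference frequency and sort:
  E (12.7%): difference = 0.1% <-- BEST
  T (9.1%): difference = 3.5% <-- RUNNER-UP
  A (8.2%): difference = 4.4%
  O (7.5%): difference = 5.1%
  I (7.0%): difference = 5.6%
Step 3: Most likely is 'E' (12.7%, diff 0.1%); second most likely is 'T' (9.1%, diff 3.5%).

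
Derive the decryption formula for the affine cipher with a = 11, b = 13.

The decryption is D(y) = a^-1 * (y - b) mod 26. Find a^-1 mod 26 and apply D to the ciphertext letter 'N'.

Step 1: Find a^-1, the modular inverse of 11 mod 26.
Step 2: We need 11 * a^-1 = 1 (mod 26).
Step 3: 11 * 19 = 209 = 8 * 26 + 1, so a^-1 = 19.
Step 4: D(y) = 19(y - 13) mod 26.
Step 5: Apply to 'N' (y = 13): D(13) = 19 * (13 - 13) mod 26 = 19 * 0 mod 26 = 0 -> 'A'.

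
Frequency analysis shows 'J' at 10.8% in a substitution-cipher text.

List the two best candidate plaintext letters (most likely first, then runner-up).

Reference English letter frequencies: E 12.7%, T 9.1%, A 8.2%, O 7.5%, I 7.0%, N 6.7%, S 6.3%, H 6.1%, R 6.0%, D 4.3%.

Step 1: Observed frequency of 'J' is 10.8%.
Step 2: Compute distances to each reference frequency and sort:
  T (9.1%): difference = 1.7% <-- BEST
  E (12.7%): difference = 1.9% <-- RUNNER-UP
  A (8.2%): difference = 2.6%
  O (7.5%): difference = 3.3%
  I (7.0%): difference = 3.8%
Step 3: Most likely is 'T' (9.1%, diff 1.7%); second most likely is 'E' (12.7%, diff 1.9%).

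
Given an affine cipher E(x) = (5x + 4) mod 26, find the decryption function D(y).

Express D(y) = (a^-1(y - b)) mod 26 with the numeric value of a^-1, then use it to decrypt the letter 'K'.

Step 1: Find a^-1, the modular inverse of 5 mod 26.
Step 2: We need 5 * a^-1 = 1 (mod 26).
Step 3: 5 * 21 = 105 = 4 * 26 + 1, so a^-1 = 21.
Step 4: D(y) = 21(y - 4) mod 26.
Step 5: Apply to 'K' (y = 10): D(10) = 21 * (10 - 4) mod 26 = 21 * 6 mod 26 = 22 -> 'W'.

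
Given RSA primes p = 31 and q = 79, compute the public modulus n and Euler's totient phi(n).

Step 1: n = p * q = 31 * 79 = 2449.
Step 2: phi(n) = (p-1)(q-1) = 30 * 78 = 2340.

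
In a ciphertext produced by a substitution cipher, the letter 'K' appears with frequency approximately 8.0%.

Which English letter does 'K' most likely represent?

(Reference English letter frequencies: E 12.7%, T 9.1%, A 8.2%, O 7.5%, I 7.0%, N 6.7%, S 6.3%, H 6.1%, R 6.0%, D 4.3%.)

Step 1: The observed frequency is 8.0%.
Step 2: Compare with English frequencies:
  E: 12.7% (difference: 4.7%)
  T: 9.1% (difference: 1.1%)
  A: 8.2% (difference: 0.2%) <-- closest
  O: 7.5% (difference: 0.5%)
  I: 7.0% (difference: 1.0%)
  N: 6.7% (difference: 1.3%)
  S: 6.3% (difference: 1.7%)
  H: 6.1% (difference: 1.9%)
  R: 6.0% (difference: 2.0%)
  D: 4.3% (difference: 3.7%)
Step 3: 'K' most likely represents 'A' (frequency 8.2%).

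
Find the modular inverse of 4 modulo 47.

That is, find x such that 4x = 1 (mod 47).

Step 1: We need x such that 4 * x = 1 (mod 47).
Step 2: Using the extended Euclidean algorithm or trial:
  4 * 12 = 48 = 1 * 47 + 1.
Step 3: Since 48 mod 47 = 1, the inverse is x = 12.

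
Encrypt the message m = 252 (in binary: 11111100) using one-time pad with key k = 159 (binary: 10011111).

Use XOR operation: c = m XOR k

Step 1: Write out the XOR operation bit by bit:
  Message: 11111100
  Key:     10011111
  XOR:     01100011
Step 2: Convert to decimal: 01100011 = 99.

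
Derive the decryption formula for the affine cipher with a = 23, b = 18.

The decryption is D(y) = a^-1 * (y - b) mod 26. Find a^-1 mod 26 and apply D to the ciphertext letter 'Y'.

Step 1: Find a^-1, the modular inverse of 23 mod 26.
Step 2: We need 23 * a^-1 = 1 (mod 26).
Step 3: 23 * 17 = 391 = 15 * 26 + 1, so a^-1 = 17.
Step 4: D(y) = 17(y - 18) mod 26.
Step 5: Apply to 'Y' (y = 24): D(24) = 17 * (24 - 18) mod 26 = 17 * 6 mod 26 = 24 -> 'Y'.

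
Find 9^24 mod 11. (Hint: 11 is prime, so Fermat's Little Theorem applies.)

Step 1: Since 11 is prime, by Fermat's Little Theorem: 9^10 = 1 (mod 11).
Step 2: Reduce exponent: 24 mod 10 = 4.
Step 3: So 9^24 = 9^4 (mod 11).
Step 4: 9^4 mod 11 = 5.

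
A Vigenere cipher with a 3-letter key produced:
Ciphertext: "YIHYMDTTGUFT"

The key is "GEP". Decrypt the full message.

Step 1: Key 'GEP' has length 3. Extended key: GEPGEPGEPGEP
Step 2: Decrypt each position:
  Y(24) - G(6) = 18 = S
  I(8) - E(4) = 4 = E
  H(7) - P(15) = 18 = S
  Y(24) - G(6) = 18 = S
  M(12) - E(4) = 8 = I
  D(3) - P(15) = 14 = O
  T(19) - G(6) = 13 = N
  T(19) - E(4) = 15 = P
  G(6) - P(15) = 17 = R
  U(20) - G(6) = 14 = O
  F(5) - E(4) = 1 = B
  T(19) - P(15) = 4 = E
Plaintext: SESSIONPROBE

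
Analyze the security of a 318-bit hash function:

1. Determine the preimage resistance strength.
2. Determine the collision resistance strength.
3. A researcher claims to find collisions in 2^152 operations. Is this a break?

Step 1: Preimage resistance requires brute-force of 2^318 operations.
Step 2: Collision resistance (birthday bound) = 2^(318/2) = 2^159.
Step 3: The claimed attack costs 2^152 operations.
Step 4: Since 2^152 < 2^159, the claimed attack beats the generic birthday bound, so collision resistance is broken.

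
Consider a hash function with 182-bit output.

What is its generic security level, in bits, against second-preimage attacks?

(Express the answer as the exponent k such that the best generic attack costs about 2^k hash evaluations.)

Step 1: The hash has a 182-bit output.
Step 2: Second-preimage resistance means: given a specific input x, it should be infeasible to find a different y with h(y) = h(x).
With a 182-bit output, a generic search for a second preimage costs about 2^182 evaluations (each trial matches the fixed target with probability 2^-182).
Step 3: Security level = 182 bits.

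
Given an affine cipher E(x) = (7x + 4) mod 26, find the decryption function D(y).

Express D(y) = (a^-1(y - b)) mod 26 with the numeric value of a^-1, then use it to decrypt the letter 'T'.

Step 1: Find a^-1, the modular inverse of 7 mod 26.
Step 2: We need 7 * a^-1 = 1 (mod 26).
Step 3: 7 * 15 = 105 = 4 * 26 + 1, so a^-1 = 15.
Step 4: D(y) = 15(y - 4) mod 26.
Step 5: Apply to 'T' (y = 19): D(19) = 15 * (19 - 4) mod 26 = 15 * 15 mod 26 = 17 -> 'R'.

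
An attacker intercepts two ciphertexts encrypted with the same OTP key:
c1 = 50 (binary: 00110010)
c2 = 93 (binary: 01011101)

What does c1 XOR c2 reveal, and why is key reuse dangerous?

Step 1: c1 XOR c2 = (m1 XOR k) XOR (m2 XOR k).
Step 2: By XOR associativity/commutativity: = m1 XOR m2 XOR k XOR k = m1 XOR m2.
Step 3: 00110010 XOR 01011101 = 01101111 = 111.
Step 4: The key cancels out! An attacker learns m1 XOR m2 = 111, revealing the relationship between plaintexts.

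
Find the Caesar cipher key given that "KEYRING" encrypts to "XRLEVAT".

Step 1: Compare first letters: K (position 10) -> X (position 23).
Step 2: Shift = (23 - 10) mod 26 = 13.
The shift value is 13.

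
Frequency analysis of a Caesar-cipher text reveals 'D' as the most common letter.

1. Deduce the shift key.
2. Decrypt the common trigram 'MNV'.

Step 1: In English, 'E' is the most frequent letter (12.7%).
Step 2: The most frequent ciphertext letter is 'D' (position 3).
Step 3: Shift = (3 - 4) mod 26 = 25.
Step 4: Decrypt 'MNV' by shifting back 25:
  M -> N
  N -> O
  V -> W
Step 5: 'MNV' decrypts to 'NOW'.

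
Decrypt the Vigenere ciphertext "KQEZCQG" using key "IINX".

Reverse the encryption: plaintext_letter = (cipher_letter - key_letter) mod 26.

Step 1: Extend key: IINXIIN
Step 2: Decrypt each letter (c - k) mod 26:
  K(10) - I(8) = (10-8) mod 26 = 2 = C
  Q(16) - I(8) = (16-8) mod 26 = 8 = I
  E(4) - N(13) = (4-13) mod 26 = 17 = R
  Z(25) - X(23) = (25-23) mod 26 = 2 = C
  C(2) - I(8) = (2-8) mod 26 = 20 = U
  Q(16) - I(8) = (16-8) mod 26 = 8 = I
  G(6) - N(13) = (6-13) mod 26 = 19 = T
Plaintext: CIRCUIT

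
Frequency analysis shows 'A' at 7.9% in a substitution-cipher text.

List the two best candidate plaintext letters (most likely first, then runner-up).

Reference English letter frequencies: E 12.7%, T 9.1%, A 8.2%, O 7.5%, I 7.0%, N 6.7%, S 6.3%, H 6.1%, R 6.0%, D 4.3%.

Step 1: Observed frequency of 'A' is 7.9%.
Step 2: Compute distances to each reference frequency and sort:
  A (8.2%): difference = 0.3% <-- BEST
  O (7.5%): difference = 0.4% <-- RUNNER-UP
  I (7.0%): difference = 0.9%
  T (9.1%): difference = 1.2%
  N (6.7%): difference = 1.2%
Step 3: Most likely is 'A' (8.2%, diff 0.3%); second most likely is 'O' (7.5%, diff 0.4%).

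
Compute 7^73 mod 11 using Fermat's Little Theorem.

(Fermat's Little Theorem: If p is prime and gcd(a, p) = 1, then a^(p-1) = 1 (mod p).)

Step 1: Since 11 is prime, by Fermat's Little Theorem: 7^10 = 1 (mod 11).
Step 2: Reduce exponent: 73 mod 10 = 3.
Step 3: So 7^73 = 7^3 (mod 11).
Step 4: 7^3 mod 11 = 2.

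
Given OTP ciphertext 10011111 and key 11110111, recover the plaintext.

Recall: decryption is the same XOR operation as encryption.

Step 1: XOR ciphertext with key:
  Ciphertext: 10011111
  Key:        11110111
  XOR:        01101000
Step 2: Plaintext = 01101000 = 104 in decimal.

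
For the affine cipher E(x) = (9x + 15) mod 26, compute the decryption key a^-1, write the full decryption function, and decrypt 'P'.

Step 1: Find a^-1, the modular inverse of 9 mod 26.
Step 2: We need 9 * a^-1 = 1 (mod 26).
Step 3: 9 * 3 = 27 = 1 * 26 + 1, so a^-1 = 3.
Step 4: D(y) = 3(y - 15) mod 26.
Step 5: Apply to 'P' (y = 15): D(15) = 3 * (15 - 15) mod 26 = 3 * 0 mod 26 = 0 -> 'A'.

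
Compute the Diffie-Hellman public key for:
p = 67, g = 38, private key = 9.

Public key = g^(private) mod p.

Step 1: A = g^a mod p = 38^9 mod 67.
  38^1 mod 67 = 38
  38^2 mod 67 = (38 * 38) mod 67 = 37
  38^3 mod 67 = (37 * 38) mod 67 = 66
  38^4 mod 67 = (66 * 38) mod 67 = 29
  38^5 mod 67 = (29 * 38) mod 67 = 30
  38^6 mod 67 = (30 * 38) mod 67 = 1
  38^7 mod 67 = (1 * 38) mod 67 = 38
  38^8 mod 67 = (38 * 38) mod 67 = 37
  38^9 mod 67 = (37 * 38) mod 67 = 66
Result: A = 66.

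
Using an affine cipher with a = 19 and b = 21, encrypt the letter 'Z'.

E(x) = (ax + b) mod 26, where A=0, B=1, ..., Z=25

Step 1: Convert 'Z' to number: x = 25.
Step 2: E(25) = (19 * 25 + 21) mod 26 = 496 mod 26 = 2.
Step 3: Convert 2 back to letter: C.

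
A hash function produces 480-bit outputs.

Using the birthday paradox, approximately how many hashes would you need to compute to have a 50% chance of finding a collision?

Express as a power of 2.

Step 1: The birthday paradox gives collision probability ~50% after sqrt(2^n) = 2^(n/2) hashes.
Step 2: For 480-bit output: 2^(480/2) = 2^240.
Step 3: Approximately 2^240 hash computations needed.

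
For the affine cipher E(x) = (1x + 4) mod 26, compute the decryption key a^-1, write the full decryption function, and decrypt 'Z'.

Step 1: Find a^-1, the modular inverse of 1 mod 26.
Step 2: We need 1 * a^-1 = 1 (mod 26).
Step 3: 1 * 1 = 1 = 0 * 26 + 1, so a^-1 = 1.
Step 4: D(y) = 1(y - 4) mod 26.
Step 5: Apply to 'Z' (y = 25): D(25) = 1 * (25 - 4) mod 26 = 1 * 21 mod 26 = 21 -> 'V'.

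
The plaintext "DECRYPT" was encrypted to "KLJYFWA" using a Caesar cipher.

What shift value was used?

Step 1: Compare first letters: D (position 3) -> K (position 10).
Step 2: Shift = (10 - 3) mod 26 = 7.
The shift value is 7.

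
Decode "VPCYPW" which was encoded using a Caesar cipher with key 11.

Step 1: Reverse the shift by subtracting 11 from each letter position.
  V (position 21) -> position (21-11) mod 26 = 10 -> K
  P (position 15) -> position (15-11) mod 26 = 4 -> E
  C (position 2) -> position (2-11) mod 26 = 17 -> R
  Y (position 24) -> position (24-11) mod 26 = 13 -> N
  P (position 15) -> position (15-11) mod 26 = 4 -> E
  W (position 22) -> position (22-11) mod 26 = 11 -> L
Decrypted message: KERNEL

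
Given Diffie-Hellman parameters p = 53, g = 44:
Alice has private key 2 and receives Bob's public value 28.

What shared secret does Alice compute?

Step 1: s = B^a mod p = 28^2 mod 53.
  28^1 mod 53 = 28
  28^2 mod 53 = (28 * 28) mod 53 = 42
Result: shared secret = 42.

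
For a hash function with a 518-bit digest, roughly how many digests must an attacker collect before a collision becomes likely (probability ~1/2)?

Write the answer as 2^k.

Step 1: The birthday paradox gives collision probability ~50% after sqrt(2^n) = 2^(n/2) hashes.
Step 2: For 518-bit output: 2^(518/2) = 2^259.
Step 3: Approximately 2^259 hash computations needed.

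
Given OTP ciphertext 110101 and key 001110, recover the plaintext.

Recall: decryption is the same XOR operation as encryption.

Step 1: XOR ciphertext with key:
  Ciphertext: 110101
  Key:        001110
  XOR:        111011
Step 2: Plaintext = 111011 = 59 in decimal.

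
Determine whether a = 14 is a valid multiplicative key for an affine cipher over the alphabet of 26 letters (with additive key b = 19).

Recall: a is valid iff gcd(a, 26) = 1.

Step 1: Compute gcd(14, 26).
Step 2: gcd(14, 26) = 2.
Since gcd = 2 != 1, 14 shares a common factor with 26, so it cannot be used.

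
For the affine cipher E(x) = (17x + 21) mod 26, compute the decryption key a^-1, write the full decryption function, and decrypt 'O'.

Step 1: Find a^-1, the modular inverse of 17 mod 26.
Step 2: We need 17 * a^-1 = 1 (mod 26).
Step 3: 17 * 23 = 391 = 15 * 26 + 1, so a^-1 = 23.
Step 4: D(y) = 23(y - 21) mod 26.
Step 5: Apply to 'O' (y = 14): D(14) = 23 * (14 - 21) mod 26 = 23 * -7 mod 26 = 21 -> 'V'.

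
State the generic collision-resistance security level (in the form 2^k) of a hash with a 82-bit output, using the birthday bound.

Step 1: The birthday paradox gives collision probability ~50% after sqrt(2^n) = 2^(n/2) hashes.
Step 2: For 82-bit output: 2^(82/2) = 2^41.
Step 3: Approximately 2^41 hash computations needed.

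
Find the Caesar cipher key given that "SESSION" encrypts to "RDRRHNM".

Step 1: Compare first letters: S (position 18) -> R (position 17).
Step 2: Shift = (17 - 18) mod 26 = 25.
The shift value is 25.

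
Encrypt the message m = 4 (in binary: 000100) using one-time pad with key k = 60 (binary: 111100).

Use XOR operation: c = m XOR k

Step 1: Write out the XOR operation bit by bit:
  Message: 000100
  Key:     111100
  XOR:     111000
Step 2: Convert to decimal: 111000 = 56.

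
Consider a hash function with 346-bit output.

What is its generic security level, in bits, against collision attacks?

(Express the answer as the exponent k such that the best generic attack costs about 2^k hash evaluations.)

Step 1: The hash has a 346-bit output.
Step 2: Collision resistance means it should be infeasible to find any x != y with h(x) = h(y).
By the birthday bound, a generic collision search succeeds after about sqrt(2^346) = 2^(346/2) = 2^173 evaluations.
Step 3: Security level = 173 bits.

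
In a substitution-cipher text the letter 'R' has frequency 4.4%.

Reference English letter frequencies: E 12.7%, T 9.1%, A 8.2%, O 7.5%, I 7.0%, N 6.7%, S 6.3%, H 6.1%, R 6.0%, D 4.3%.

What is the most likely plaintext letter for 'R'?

Step 1: The observed frequency is 4.4%.
Step 2: Compare with English frequencies:
  E: 12.7% (difference: 8.3%)
  T: 9.1% (difference: 4.7%)
  A: 8.2% (difference: 3.8%)
  O: 7.5% (difference: 3.1%)
  I: 7.0% (difference: 2.6%)
  N: 6.7% (difference: 2.3%)
  S: 6.3% (difference: 1.9%)
  H: 6.1% (difference: 1.7%)
  R: 6.0% (difference: 1.6%)
  D: 4.3% (difference: 0.1%) <-- closest
Step 3: 'R' most likely represents 'D' (frequency 4.3%).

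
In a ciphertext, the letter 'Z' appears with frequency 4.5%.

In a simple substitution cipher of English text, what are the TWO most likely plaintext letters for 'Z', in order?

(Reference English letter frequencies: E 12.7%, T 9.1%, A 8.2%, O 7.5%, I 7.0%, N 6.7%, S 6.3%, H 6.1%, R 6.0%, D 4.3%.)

Step 1: Observed frequency of 'Z' is 4.5%.
Step 2: Compute distances to each reference frequency and sort:
  D (4.3%): difference = 0.2% <-- BEST
  R (6.0%): difference = 1.5% <-- RUNNER-UP
  H (6.1%): difference = 1.6%
  S (6.3%): difference = 1.8%
  N (6.7%): difference = 2.2%
Step 3: Most likely is 'D' (4.3%, diff 0.2%); second most likely is 'R' (6.0%, diff 1.5%).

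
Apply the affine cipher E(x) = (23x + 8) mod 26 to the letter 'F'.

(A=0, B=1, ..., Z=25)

Step 1: Convert 'F' to number: x = 5.
Step 2: E(5) = (23 * 5 + 8) mod 26 = 123 mod 26 = 19.
Step 3: Convert 19 back to letter: T.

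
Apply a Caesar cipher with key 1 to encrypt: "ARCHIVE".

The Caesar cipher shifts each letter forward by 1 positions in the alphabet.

Step 1: For each letter, shift forward by 1 positions (mod 26).
  A (position 0) -> position (0+1) mod 26 = 1 -> B
  R (position 17) -> position (17+1) mod 26 = 18 -> S
  C (position 2) -> position (2+1) mod 26 = 3 -> D
  H (position 7) -> position (7+1) mod 26 = 8 -> I
  I (position 8) -> position (8+1) mod 26 = 9 -> J
  V (position 21) -> position (21+1) mod 26 = 22 -> W
  E (position 4) -> position (4+1) mod 26 = 5 -> F
Result: BSDIJWF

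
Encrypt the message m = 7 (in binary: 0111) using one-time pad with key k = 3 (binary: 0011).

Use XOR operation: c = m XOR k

Step 1: Write out the XOR operation bit by bit:
  Message: 0111
  Key:     0011
  XOR:     0100
Step 2: Convert to decimal: 0100 = 4.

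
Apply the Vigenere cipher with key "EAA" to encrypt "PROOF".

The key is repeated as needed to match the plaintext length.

Step 1: Repeat key to match plaintext length:
  Plaintext: PROOF
  Key:       EAAEA
Step 2: Encrypt each letter:
  P(15) + E(4) = (15+4) mod 26 = 19 = T
  R(17) + A(0) = (17+0) mod 26 = 17 = R
  O(14) + A(0) = (14+0) mod 26 = 14 = O
  O(14) + E(4) = (14+4) mod 26 = 18 = S
  F(5) + A(0) = (5+0) mod 26 = 5 = F
Ciphertext: TROSF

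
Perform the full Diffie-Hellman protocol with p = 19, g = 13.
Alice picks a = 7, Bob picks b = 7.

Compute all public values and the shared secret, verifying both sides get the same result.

Step 1: A = g^a mod p = 13^7 mod 19 = 10.
Step 2: B = g^b mod p = 13^7 mod 19 = 10.
Step 3: Alice computes s = B^a mod p = 10^7 mod 19 = 15.
Step 4: Bob computes s = A^b mod p = 10^7 mod 19 = 15.
Both sides agree: shared secret = 15.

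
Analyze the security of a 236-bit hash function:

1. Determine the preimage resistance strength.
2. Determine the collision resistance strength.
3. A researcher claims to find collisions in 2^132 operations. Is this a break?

Step 1: Preimage resistance requires brute-force of 2^236 operations.
Step 2: Collision resistance (birthday bound) = 2^(236/2) = 2^118.
Step 3: The claimed attack costs 2^132 operations.
Step 4: Since 2^132 >= 2^118, the claimed attack is no faster than the generic birthday attack, so this does not break collision resistance.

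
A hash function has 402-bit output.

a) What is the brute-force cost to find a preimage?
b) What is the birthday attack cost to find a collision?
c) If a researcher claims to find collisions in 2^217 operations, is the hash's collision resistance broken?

Step 1: Preimage resistance requires brute-force of 2^402 operations.
Step 2: Collision resistance (birthday bound) = 2^(402/2) = 2^201.
Step 3: The claimed attack costs 2^217 operations.
Step 4: Since 2^217 >= 2^201, the claimed attack is no faster than the generic birthday attack, so this does not break collision resistance.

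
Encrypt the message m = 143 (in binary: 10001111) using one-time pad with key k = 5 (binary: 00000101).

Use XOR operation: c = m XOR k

Step 1: Write out the XOR operation bit by bit:
  Message: 10001111
  Key:     00000101
  XOR:     10001010
Step 2: Convert to decimal: 10001010 = 138.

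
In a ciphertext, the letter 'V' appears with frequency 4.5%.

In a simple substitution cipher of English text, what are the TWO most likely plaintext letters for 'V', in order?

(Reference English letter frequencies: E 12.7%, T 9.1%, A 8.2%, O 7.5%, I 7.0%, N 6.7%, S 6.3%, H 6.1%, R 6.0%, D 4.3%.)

Step 1: Observed frequency of 'V' is 4.5%.
Step 2: Compute distances to each reference frequency and sort:
  D (4.3%): difference = 0.2% <-- BEST
  R (6.0%): difference = 1.5% <-- RUNNER-UP
  H (6.1%): difference = 1.6%
  S (6.3%): difference = 1.8%
  N (6.7%): difference = 2.2%
Step 3: Most likely is 'D' (4.3%, diff 0.2%); second most likely is 'R' (6.0%, diff 1.5%).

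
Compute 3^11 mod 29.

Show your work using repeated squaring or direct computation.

Step 1: Compute 3^11 mod 29 step by step, reducing modulo 29 at each step.
  3^1 mod 29 = 3
  3^2 mod 29 = (3 * 3) mod 29 = 9
  3^3 mod 29 = (9 * 3) mod 29 = 27
  3^4 mod 29 = (27 * 3) mod 29 = 23
  3^5 mod 29 = (23 * 3) mod 29 = 11
  3^6 mod 29 = (11 * 3) mod 29 = 4
  3^7 mod 29 = (4 * 3) mod 29 = 12
  3^8 mod 29 = (12 * 3) mod 29 = 7
  3^9 mod 29 = (7 * 3) mod 29 = 21
  3^10 mod 29 = (21 * 3) mod 29 = 5
  3^11 mod 29 = (5 * 3) mod 29 = 15
Step 2: Result = 15.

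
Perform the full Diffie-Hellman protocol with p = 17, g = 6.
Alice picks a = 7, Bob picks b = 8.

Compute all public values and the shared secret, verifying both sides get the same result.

Step 1: A = g^a mod p = 6^7 mod 17 = 14.
Step 2: B = g^b mod p = 6^8 mod 17 = 16.
Step 3: Alice computes s = B^a mod p = 16^7 mod 17 = 16.
Step 4: Bob computes s = A^b mod p = 14^8 mod 17 = 16.
Both sides agree: shared secret = 16.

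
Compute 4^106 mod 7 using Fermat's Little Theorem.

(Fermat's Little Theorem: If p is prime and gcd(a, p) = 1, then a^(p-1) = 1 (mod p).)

Step 1: Since 7 is prime, by Fermat's Little Theorem: 4^6 = 1 (mod 7).
Step 2: Reduce exponent: 106 mod 6 = 4.
Step 3: So 4^106 = 4^4 (mod 7).
Step 4: 4^4 mod 7 = 4.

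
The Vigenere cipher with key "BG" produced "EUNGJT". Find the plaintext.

Step 1: Extend key: BGBGBG
Step 2: Decrypt each letter (c - k) mod 26:
  E(4) - B(1) = (4-1) mod 26 = 3 = D
  U(20) - G(6) = (20-6) mod 26 = 14 = O
  N(13) - B(1) = (13-1) mod 26 = 12 = M
  G(6) - G(6) = (6-6) mod 26 = 0 = A
  J(9) - B(1) = (9-1) mod 26 = 8 = I
  T(19) - G(6) = (19-6) mod 26 = 13 = N
Plaintext: DOMAIN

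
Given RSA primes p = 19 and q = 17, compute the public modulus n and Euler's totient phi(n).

Step 1: n = p * q = 19 * 17 = 323.
Step 2: phi(n) = (p-1)(q-1) = 18 * 16 = 288.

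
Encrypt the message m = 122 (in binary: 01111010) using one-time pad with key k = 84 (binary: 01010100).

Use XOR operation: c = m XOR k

Step 1: Write out the XOR operation bit by bit:
  Message: 01111010
  Key:     01010100
  XOR:     00101110
Step 2: Convert to decimal: 00101110 = 46.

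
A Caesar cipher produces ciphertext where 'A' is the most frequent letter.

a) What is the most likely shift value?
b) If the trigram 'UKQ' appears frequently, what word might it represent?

Step 1: In English, 'E' is the most frequent letter (12.7%).
Step 2: The most frequent ciphertext letter is 'A' (position 0).
Step 3: Shift = (0 - 4) mod 26 = 22.
Step 4: Decrypt 'UKQ' by shifting back 22:
  U -> Y
  K -> O
  Q -> U
Step 5: 'UKQ' decrypts to 'YOU'.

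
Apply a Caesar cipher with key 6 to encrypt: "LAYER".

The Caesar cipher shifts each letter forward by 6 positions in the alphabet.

Step 1: For each letter, shift forward by 6 positions (mod 26).
  L (position 11) -> position (11+6) mod 26 = 17 -> R
  A (position 0) -> position (0+6) mod 26 = 6 -> G
  Y (position 24) -> position (24+6) mod 26 = 4 -> E
  E (position 4) -> position (4+6) mod 26 = 10 -> K
  R (position 17) -> position (17+6) mod 26 = 23 -> X
Result: RGEKX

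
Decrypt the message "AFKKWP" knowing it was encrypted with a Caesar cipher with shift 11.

Step 1: Reverse the shift by subtracting 11 from each letter position.
  A (position 0) -> position (0-11) mod 26 = 15 -> P
  F (position 5) -> position (5-11) mod 26 = 20 -> U
  K (position 10) -> position (10-11) mod 26 = 25 -> Z
  K (position 10) -> position (10-11) mod 26 = 25 -> Z
  W (position 22) -> position (22-11) mod 26 = 11 -> L
  P (position 15) -> position (15-11) mod 26 = 4 -> E
Decrypted message: PUZZLE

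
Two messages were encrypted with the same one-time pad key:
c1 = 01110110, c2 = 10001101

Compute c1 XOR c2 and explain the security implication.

Step 1: c1 XOR c2 = (m1 XOR k) XOR (m2 XOR k).
Step 2: By XOR associativity/commutativity: = m1 XOR m2 XOR k XOR k = m1 XOR m2.
Step 3: 01110110 XOR 10001101 = 11111011 = 251.
Step 4: The key cancels out! An attacker learns m1 XOR m2 = 251, revealing the relationship between plaintexts.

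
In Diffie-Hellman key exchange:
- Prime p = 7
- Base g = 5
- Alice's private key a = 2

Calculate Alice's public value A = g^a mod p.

Step 1: A = g^a mod p = 5^2 mod 7.
  5^1 mod 7 = 5
  5^2 mod 7 = (5 * 5) mod 7 = 4
Result: A = 4.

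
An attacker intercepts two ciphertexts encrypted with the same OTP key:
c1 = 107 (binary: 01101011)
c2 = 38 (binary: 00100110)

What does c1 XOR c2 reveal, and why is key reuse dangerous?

Step 1: c1 XOR c2 = (m1 XOR k) XOR (m2 XOR k).
Step 2: By XOR associativity/commutativity: = m1 XOR m2 XOR k XOR k = m1 XOR m2.
Step 3: 01101011 XOR 00100110 = 01001101 = 77.
Step 4: The key cancels out! An attacker learns m1 XOR m2 = 77, revealing the relationship between plaintexts.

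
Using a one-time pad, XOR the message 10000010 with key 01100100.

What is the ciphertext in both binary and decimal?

Step 1: Write out the XOR operation bit by bit:
  Message: 10000010
  Key:     01100100
  XOR:     11100110
Step 2: Convert to decimal: 11100110 = 230.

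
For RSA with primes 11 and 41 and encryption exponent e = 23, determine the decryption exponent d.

Step 1: n = 11 * 41 = 451.
Step 2: phi(n) = 10 * 40 = 400.
Step 3: Find d such that 23 * d = 1 (mod 400).
Step 4: d = 23^(-1) mod 400 = 87.
Verification: 23 * 87 = 2001 = 5 * 400 + 1.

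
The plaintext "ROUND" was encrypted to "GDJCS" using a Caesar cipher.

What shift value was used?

Step 1: Compare first letters: R (position 17) -> G (position 6).
Step 2: Shift = (6 - 17) mod 26 = 15.
The shift value is 15.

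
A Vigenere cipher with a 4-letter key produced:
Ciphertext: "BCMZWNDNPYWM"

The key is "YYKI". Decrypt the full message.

Step 1: Key 'YYKI' has length 4. Extended key: YYKIYYKIYYKI
Step 2: Decrypt each position:
  B(1) - Y(24) = 3 = D
  C(2) - Y(24) = 4 = E
  M(12) - K(10) = 2 = C
  Z(25) - I(8) = 17 = R
  W(22) - Y(24) = 24 = Y
  N(13) - Y(24) = 15 = P
  D(3) - K(10) = 19 = T
  N(13) - I(8) = 5 = F
  P(15) - Y(24) = 17 = R
  Y(24) - Y(24) = 0 = A
  W(22) - K(10) = 12 = M
  M(12) - I(8) = 4 = E
Plaintext: DECRYPTFRAME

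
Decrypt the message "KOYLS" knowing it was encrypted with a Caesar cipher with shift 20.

Step 1: Reverse the shift by subtracting 20 from each letter position.
  K (position 10) -> position (10-20) mod 26 = 16 -> Q
  O (position 14) -> position (14-20) mod 26 = 20 -> U
  Y (position 24) -> position (24-20) mod 26 = 4 -> E
  L (position 11) -> position (11-20) mod 26 = 17 -> R
  S (position 18) -> position (18-20) mod 26 = 24 -> Y
Decrypted message: QUERY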